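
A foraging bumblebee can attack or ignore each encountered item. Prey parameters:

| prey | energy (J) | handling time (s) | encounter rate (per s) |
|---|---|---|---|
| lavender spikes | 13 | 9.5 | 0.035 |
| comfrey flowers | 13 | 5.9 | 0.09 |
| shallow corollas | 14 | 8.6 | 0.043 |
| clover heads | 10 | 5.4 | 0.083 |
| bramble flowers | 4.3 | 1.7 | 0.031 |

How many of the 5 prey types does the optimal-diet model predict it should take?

5

Rank by E/h (J/s): bramble flowers 2.53, comfrey flowers 2.2, clover heads 1.85, shallow corollas 1.63, lavender spikes 1.37. Include each in turn until the next type's E/h falls below the running intake rate.
Rate on top 1: 0.1266. comfrey flowers: 2.2 > 0.1266 → include.
Rate on top 2: 0.8229. clover heads: 1.85 > 0.8229 → include.
Rate on top 3: 1.05. shallow corollas: 1.63 > 1.05 → include.
Rate on top 4: 1.139. lavender spikes: 1.37 > 1.139 → include.
Optimal diet: bramble flowers, comfrey flowers, clover heads, shallow corollas, lavender spikes — 5 of 5 types.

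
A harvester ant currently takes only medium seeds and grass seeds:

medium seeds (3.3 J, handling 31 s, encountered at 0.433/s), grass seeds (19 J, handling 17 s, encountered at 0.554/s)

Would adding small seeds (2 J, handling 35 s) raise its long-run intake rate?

No

Current rate: (0.433×3.3 + 0.554×19)/(1 + 0.433×31 + 0.554×17) = 0.5014 J/s.
Profitability of small seeds: 2/35 = 0.05714 J/s.
0.05714 < 0.5014, so adding small seeds would lower the average — exclude it.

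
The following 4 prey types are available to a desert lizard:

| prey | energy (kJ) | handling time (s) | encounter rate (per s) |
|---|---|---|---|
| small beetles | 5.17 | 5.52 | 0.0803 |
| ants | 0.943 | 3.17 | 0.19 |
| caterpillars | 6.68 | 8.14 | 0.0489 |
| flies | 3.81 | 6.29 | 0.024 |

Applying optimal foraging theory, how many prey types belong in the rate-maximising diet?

Profitabilities (E/h, kJ/s): small beetles 0.937, caterpillars 0.821, flies 0.606, ants 0.297. Add prey in this order while the next type's profitability exceeds the intake rate on those already taken.
Rate on top 1: 0.2876. caterpillars: 0.821 > 0.2876 → include.
Rate on top 2: 0.4029. flies: 0.606 > 0.4029 → include.
Rate on top 3: 0.4182. ants: 0.297 < 0.4182 → exclude; stop.
Optimal diet: small beetles, caterpillars, flies — 3 of 4 types.

3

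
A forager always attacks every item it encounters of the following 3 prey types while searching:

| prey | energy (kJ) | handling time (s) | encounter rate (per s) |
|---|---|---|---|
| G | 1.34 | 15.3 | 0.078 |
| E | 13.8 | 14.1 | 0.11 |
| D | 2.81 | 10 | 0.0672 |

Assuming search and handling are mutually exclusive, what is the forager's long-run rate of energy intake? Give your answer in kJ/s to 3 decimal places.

0.410 kJ/s

R = Σλ_iE_i / (1 + Σλ_ih_i)
Numerator: 0.078×1.34 + 0.11×13.8 + 0.0672×2.81 = 1.811
Denominator: 1 + 0.078×15.3 + 0.11×14.1 + 0.0672×10 = 4.416
R = 1.811/4.416 = 0.4101 kJ/s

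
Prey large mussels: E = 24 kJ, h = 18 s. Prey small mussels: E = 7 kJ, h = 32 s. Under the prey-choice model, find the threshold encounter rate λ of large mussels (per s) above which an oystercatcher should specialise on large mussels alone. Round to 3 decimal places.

0.011 per s

The zero-one rule: include small mussels iff E₂/h₂ > λE₁/(1+λh₁). Equality gives the switch point.
λE₁h₂ = E₂ + λE₂h₁ ⇒ λ = E₂/(E₁h₂ − E₂h₁) = 7/(768 − 126) = 0.0109 per s.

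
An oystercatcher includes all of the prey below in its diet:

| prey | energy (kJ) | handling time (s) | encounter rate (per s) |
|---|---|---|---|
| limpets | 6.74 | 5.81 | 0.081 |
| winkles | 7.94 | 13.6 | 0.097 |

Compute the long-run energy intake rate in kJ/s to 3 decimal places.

R = Σλ_iE_i / (1 + Σλ_ih_i)
Numerator: 0.081×6.74 + 0.097×7.94 = 1.316
Denominator: 1 + 0.081×5.81 + 0.097×13.6 = 2.79
R = 1.316/2.79 = 0.4718 kJ/s

0.472 kJ/s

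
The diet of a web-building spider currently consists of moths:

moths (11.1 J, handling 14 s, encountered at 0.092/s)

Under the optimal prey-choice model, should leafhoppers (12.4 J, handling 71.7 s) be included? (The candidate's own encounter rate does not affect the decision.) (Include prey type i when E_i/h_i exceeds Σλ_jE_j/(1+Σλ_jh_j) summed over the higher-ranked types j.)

Intake rate on the current diet: R = (0.092×11.1) / (1 + 0.092×14) = 1.021/2.288 = 0.4463 J/s.
Profitability of leafhoppers: 12.4/71.7 = 0.1729 J/s.
0.1729 < 0.4463, so adding leafhoppers would lower the average — exclude it.

No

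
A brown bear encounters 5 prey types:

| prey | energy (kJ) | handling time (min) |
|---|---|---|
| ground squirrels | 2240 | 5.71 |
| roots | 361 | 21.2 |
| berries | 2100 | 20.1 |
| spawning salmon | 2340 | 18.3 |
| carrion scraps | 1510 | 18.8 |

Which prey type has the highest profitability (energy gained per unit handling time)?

In descending order of E/h:
ground squirrels: 2240/5.71 = 392 kJ/min
spawning salmon: 2340/18.3 = 128 kJ/min
berries: 2100/20.1 = 104 kJ/min
carrion scraps: 1510/18.8 = 80.3 kJ/min
roots: 361/21.2 = 17 kJ/min

ground squirrels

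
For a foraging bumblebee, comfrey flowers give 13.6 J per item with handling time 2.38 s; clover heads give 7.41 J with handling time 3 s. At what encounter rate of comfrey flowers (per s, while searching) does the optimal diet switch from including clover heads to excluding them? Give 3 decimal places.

0.320 per s

At the threshold, the rate on comfrey flowers alone equals the profitability of clover heads: λ·13.6/(1 + λ·2.38) = 7.41/3 = 2.47.
Rearranging, λ(13.6 − 2.47×2.38) = 2.47, so λ = 2.47/7.721 = 0.3199 per s.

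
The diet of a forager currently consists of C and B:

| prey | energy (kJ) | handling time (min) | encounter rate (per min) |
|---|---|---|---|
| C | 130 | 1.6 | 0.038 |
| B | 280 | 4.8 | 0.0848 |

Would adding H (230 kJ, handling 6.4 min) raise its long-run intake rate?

On C and B alone, R = ΣλE/(1+Σλh) = 28.68/1.468 = 19.54 kJ/min.
H: E/h = 230/6.4 = 35.94 kJ/min.
35.94 > 19.54, so adding H raises the average — include it.

Yes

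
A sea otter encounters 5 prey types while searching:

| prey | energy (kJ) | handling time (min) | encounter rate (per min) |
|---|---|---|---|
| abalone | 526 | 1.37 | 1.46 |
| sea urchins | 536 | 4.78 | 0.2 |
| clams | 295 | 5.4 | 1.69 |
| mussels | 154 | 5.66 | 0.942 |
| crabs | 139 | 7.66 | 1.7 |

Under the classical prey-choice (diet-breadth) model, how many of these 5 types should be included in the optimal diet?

1

Profitabilities (E/h, kJ/min): abalone 384, sea urchins 112, clams 54.6, mussels 27.2, crabs 18.1. Add prey in this order while the next type's profitability exceeds the intake rate on those already taken.
Rate on top 1: 256. sea urchins: 112 < 256 → exclude; stop.
Optimal diet: abalone — 1 of 5 types.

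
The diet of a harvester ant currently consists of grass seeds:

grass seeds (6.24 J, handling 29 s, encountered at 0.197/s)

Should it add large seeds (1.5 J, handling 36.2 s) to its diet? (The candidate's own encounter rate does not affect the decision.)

No

Current rate: (0.197×6.24)/(1 + 0.197×29) = 0.1831 J/s.
Profitability of large seeds: 1.5/36.2 = 0.04144 J/s.
0.04144 < 0.1831, so adding large seeds would lower the average — exclude it.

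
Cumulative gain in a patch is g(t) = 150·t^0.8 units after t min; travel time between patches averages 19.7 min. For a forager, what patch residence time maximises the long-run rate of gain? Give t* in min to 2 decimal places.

78.80 min

Optimal t* satisfies g'(t*) = g(t*)/(T + t*).
g'(t) = 0.8·150·t^-0.2. Setting 0.8·150·t^-0.2 = 150·t^0.8/(19.7+t) gives 0.8(19.7+t) = t, so 0.20·t = 0.8×19.7.
t* = 0.8×19.7/0.20 = 78.8 min.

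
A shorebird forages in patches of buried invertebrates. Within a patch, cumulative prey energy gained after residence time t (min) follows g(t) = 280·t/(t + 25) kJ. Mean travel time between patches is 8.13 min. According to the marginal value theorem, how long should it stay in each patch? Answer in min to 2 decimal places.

Maximise g(t)/(T+t): set derivative to zero → g'(t)(T+t) = g(t).
g'(t) = 280·25/(t + 25)². Setting 280·25/(t+25)² = 280t/[(t+25)(8.13+t)] gives 25(8.13+t) = t(t+25), so t² = 25×8.13 = 203.3.
t* = √203.3 = 14.26 min.

14.26 min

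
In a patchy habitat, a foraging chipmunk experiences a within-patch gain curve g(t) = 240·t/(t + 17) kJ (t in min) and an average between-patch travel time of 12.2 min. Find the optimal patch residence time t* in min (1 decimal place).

14.4 min

Optimal t* satisfies g'(t*) = g(t*)/(T + t*).
g'(t) = 240·17/(t + 17)². Setting 240·17/(t+17)² = 240t/[(t+17)(12.2+t)] gives 17(12.2+t) = t(t+17), so t² = 17×12.2 = 207.4.
t* = √207.4 = 14.4 min.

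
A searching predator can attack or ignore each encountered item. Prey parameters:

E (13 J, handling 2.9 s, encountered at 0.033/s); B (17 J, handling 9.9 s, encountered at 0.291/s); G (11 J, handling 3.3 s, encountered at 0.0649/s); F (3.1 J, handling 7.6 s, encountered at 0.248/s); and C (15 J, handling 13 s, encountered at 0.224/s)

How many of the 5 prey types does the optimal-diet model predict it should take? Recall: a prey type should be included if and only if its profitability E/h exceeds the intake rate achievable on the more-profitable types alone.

Rank by E/h (J/s): E 4.48, G 3.33, B 1.72, C 1.15, F 0.408. Include each in turn until the next type's E/h falls below the running intake rate.
Rate on top 1: 0.3915. G: 3.33 > 0.3915 → include.
Rate on top 2: 0.8725. B: 1.72 > 0.8725 → include.
Rate on top 3: 1.453. C: 1.15 < 1.453 → exclude; stop.
Optimal diet: E, G, B — 3 of 5 types.

3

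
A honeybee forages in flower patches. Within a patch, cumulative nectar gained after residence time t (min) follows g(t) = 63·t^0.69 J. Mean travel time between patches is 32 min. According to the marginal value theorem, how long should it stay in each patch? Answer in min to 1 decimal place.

71.2 min

Maximise g(t)/(T+t): set derivative to zero → g'(t)(T+t) = g(t).
g'(t) = 0.69·63·t^-0.31. Setting 0.69·63·t^-0.31 = 63·t^0.69/(32+t) gives 0.69(32+t) = t, so 0.31·t = 0.69×32.
t* = 0.69×32/0.31 = 71.23 min.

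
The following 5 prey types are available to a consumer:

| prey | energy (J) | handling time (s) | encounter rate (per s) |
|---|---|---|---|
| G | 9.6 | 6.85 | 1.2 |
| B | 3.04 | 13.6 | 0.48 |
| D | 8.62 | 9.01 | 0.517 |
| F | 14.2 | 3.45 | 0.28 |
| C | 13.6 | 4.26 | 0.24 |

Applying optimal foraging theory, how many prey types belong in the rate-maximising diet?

E/h in descending order: F 4.12, C 3.19, G 1.4, D 0.957, B 0.224 J/s. The optimal diet is the largest prefix of this list for which every included type satisfies E_i/h_i > R on the types above it.
Rate on top 1: 2.022. C: 3.19 > 2.022 → include.
Rate on top 2: 2.423. G: 1.4 < 2.423 → exclude; stop.
Optimal diet: F, C — 2 of 5 types.

2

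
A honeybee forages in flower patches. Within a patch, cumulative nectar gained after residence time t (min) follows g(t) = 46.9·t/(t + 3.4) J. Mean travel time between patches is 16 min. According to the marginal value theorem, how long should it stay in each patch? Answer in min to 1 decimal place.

Optimal t* satisfies g'(t*) = g(t*)/(T + t*).
g'(t) = 46.9·3.4/(t + 3.4)². Setting 46.9·3.4/(t+3.4)² = 46.9t/[(t+3.4)(16+t)] gives 3.4(16+t) = t(t+3.4), so t² = 3.4×16 = 54.4.
t* = √54.4 = 7.376 min.

7.4 min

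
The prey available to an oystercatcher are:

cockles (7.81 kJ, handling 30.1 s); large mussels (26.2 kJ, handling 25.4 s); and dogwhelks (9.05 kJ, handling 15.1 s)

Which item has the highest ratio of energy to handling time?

Profitability E/h (kJ/s): cockles = 7.81/30.1 = 0.259, large mussels = 26.2/25.4 = 1.03, dogwhelks = 9.05/15.1 = 0.599.
Ranked: large mussels > dogwhelks > cockles.

large mussels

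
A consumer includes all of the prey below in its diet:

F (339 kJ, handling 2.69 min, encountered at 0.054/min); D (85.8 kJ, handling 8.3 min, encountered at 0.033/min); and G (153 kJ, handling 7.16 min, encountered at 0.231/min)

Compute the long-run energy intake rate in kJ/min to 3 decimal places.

18.379 kJ/min

R = Σλ_iE_i / (1 + Σλ_ih_i)
Numerator: 0.054×339 + 0.033×85.8 + 0.231×153 = 56.48
Denominator: 1 + 0.054×2.69 + 0.033×8.3 + 0.231×7.16 = 3.073
R = 56.48/3.073 = 18.38 kJ/min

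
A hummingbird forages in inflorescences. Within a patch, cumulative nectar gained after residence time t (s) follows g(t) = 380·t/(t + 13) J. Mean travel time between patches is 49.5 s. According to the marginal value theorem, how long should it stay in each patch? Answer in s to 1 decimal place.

Optimal t* satisfies g'(t*) = g(t*)/(T + t*).
g'(t) = 380·13/(t + 13)². Setting 380·13/(t+13)² = 380t/[(t+13)(49.5+t)] gives 13(49.5+t) = t(t+13), so t² = 13×49.5 = 643.5.
t* = √643.5 = 25.37 s.

25.4 s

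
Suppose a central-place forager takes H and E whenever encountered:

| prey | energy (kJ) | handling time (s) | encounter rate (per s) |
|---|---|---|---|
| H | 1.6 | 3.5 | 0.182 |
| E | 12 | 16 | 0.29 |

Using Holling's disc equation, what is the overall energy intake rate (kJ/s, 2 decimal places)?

0.60 kJ/s

R = Σλ_iE_i / (1 + Σλ_ih_i)
Numerator: 0.182×1.6 + 0.29×12 = 3.771
Denominator: 1 + 0.182×3.5 + 0.29×16 = 6.277
R = 3.771/6.277 = 0.6008 kJ/s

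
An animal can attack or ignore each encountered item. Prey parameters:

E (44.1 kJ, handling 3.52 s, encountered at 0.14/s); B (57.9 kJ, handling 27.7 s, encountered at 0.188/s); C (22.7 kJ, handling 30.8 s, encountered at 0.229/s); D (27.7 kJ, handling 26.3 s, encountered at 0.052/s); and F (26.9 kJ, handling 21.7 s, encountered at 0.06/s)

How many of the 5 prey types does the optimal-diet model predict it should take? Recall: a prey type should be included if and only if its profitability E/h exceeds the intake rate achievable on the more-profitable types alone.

Rank by E/h (kJ/s): E 12.5, B 2.09, F 1.24, D 1.05, C 0.737. Include each in turn until the next type's E/h falls below the running intake rate.
Rate on top 1: 4.136. B: 2.09 < 4.136 → exclude; stop.
Optimal diet: E — 1 of 5 types.

1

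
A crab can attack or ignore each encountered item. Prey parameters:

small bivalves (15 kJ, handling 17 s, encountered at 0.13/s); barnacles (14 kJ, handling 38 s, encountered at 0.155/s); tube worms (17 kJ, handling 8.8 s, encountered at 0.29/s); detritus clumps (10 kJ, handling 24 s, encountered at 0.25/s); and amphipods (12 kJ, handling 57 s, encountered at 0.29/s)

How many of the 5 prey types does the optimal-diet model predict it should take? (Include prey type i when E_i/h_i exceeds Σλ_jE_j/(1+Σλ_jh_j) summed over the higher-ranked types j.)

E/h in descending order: tube worms 1.93, small bivalves 0.882, detritus clumps 0.417, barnacles 0.368, amphipods 0.211 kJ/s. The optimal diet is the largest prefix of this list for which every included type satisfies E_i/h_i > R on the types above it.
Rate on top 1: 1.388. small bivalves: 0.882 < 1.388 → exclude; stop.
Optimal diet: tube worms — 1 of 5 types.

1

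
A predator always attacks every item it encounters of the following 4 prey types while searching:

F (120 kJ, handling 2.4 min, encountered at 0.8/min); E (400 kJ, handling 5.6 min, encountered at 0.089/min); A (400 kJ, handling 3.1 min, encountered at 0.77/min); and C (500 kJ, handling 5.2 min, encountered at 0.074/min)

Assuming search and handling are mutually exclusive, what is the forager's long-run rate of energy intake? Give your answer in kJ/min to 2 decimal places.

Energy encountered per unit search time: 0.8×120 + 0.089×400 + 0.77×400 + 0.074×500 = 476.6 kJ/min.
Handling time per unit search time: 0.8×2.4 + 0.089×5.6 + 0.77×3.1 + 0.074×5.2 = 5.19.
Rate = 476.6/(1 + 5.19) = 76.99 kJ/min.

76.99 kJ/min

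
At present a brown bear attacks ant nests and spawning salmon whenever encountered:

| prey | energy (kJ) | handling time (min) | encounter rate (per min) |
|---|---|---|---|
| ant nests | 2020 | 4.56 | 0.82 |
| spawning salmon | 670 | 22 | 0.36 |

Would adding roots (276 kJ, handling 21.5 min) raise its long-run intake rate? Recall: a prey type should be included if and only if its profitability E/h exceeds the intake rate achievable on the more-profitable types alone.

No

Intake rate on the current diet: R = (0.82×2020 + 0.36×670) / (1 + 0.82×4.56 + 0.36×22) = 1898/12.66 = 149.9 kJ/min.
roots: E/h = 276/21.5 = 12.84 kJ/min.
12.84 < 149.9, so adding roots would lower the average — exclude it.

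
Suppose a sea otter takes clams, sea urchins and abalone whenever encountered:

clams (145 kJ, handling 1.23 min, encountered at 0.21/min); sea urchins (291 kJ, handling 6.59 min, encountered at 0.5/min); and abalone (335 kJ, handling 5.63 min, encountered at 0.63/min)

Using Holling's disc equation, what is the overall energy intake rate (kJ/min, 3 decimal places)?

47.777 kJ/min

Energy encountered per unit search time: 0.21×145 + 0.5×291 + 0.63×335 = 387 kJ/min.
Handling time per unit search time: 0.21×1.23 + 0.5×6.59 + 0.63×5.63 = 7.1.
Rate = 387/(1 + 7.1) = 47.78 kJ/min.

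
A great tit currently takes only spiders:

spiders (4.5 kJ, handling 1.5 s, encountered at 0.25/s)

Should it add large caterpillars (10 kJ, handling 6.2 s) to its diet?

Yes

Intake rate on the current diet: R = (0.25×4.5) / (1 + 0.25×1.5) = 1.125/1.375 = 0.8182 kJ/s.
Profitability of large caterpillars: 10/6.2 = 1.613 kJ/s.
Since 1.613 > R, including large caterpillars increases the long-run rate.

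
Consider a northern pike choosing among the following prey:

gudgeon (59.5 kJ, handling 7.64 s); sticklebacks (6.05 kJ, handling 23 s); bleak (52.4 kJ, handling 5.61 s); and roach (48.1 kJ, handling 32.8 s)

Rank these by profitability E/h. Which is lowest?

sticklebacks

In descending order of E/h:
bleak: 52.4/5.61 = 9.34 kJ/s
gudgeon: 59.5/7.64 = 7.79 kJ/s
roach: 48.1/32.8 = 1.47 kJ/s
sticklebacks: 6.05/23 = 0.263 kJ/s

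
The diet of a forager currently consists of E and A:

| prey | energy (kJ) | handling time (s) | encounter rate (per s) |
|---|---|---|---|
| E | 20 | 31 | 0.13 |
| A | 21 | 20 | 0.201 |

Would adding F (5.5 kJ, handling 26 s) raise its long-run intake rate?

No

Intake rate on the current diet: R = (0.13×20 + 0.201×21) / (1 + 0.13×31 + 0.201×20) = 6.821/9.05 = 0.7537 kJ/s.
Profitability of F: 5.5/26 = 0.2115 kJ/s.
0.2115 < 0.7537, so adding F would lower the average — exclude it.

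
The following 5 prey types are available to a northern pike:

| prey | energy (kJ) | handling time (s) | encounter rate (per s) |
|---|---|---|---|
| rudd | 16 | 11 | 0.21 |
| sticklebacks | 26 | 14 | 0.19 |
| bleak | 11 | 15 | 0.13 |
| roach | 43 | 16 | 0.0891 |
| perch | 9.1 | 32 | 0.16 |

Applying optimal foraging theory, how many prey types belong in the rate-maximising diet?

Profitabilities (E/h, kJ/s): roach 2.69, sticklebacks 1.86, rudd 1.45, bleak 0.733, perch 0.284. Add prey in this order while the next type's profitability exceeds the intake rate on those already taken.
Rate on top 1: 1.58. sticklebacks: 1.86 > 1.58 → include.
Rate on top 2: 1.725. rudd: 1.45 < 1.725 → exclude; stop.
Optimal diet: roach, sticklebacks — 2 of 5 types.

2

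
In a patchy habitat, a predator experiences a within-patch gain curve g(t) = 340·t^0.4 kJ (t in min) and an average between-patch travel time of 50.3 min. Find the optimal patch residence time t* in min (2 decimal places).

33.53 min

By the marginal value theorem, leave when the instantaneous gain rate g'(t) equals the habitat-wide average g(t)/(T + t).
g'(t) = 0.4·340·t^-0.6. Setting 0.4·340·t^-0.6 = 340·t^0.4/(50.3+t) gives 0.4(50.3+t) = t, so 0.60·t = 0.4×50.3.
t* = 0.4×50.3/0.60 = 33.53 min.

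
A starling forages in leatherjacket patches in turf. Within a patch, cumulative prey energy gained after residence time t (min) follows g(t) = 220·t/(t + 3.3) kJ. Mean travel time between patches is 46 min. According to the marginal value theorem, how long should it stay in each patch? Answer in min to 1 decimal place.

12.3 min

Optimal t* satisfies g'(t*) = g(t*)/(T + t*).
g'(t) = 220·3.3/(t + 3.3)². Setting 220·3.3/(t+3.3)² = 220t/[(t+3.3)(46+t)] gives 3.3(46+t) = t(t+3.3), so t² = 3.3×46 = 151.8.
t* = √151.8 = 12.32 min.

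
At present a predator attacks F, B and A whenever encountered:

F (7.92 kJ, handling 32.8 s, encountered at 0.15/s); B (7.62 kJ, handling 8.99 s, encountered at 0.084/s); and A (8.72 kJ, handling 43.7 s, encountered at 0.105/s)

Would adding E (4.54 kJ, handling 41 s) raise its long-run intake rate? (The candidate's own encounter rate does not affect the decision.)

On F, B and A alone, R = ΣλE/(1+Σλh) = 2.744/11.26 = 0.2436 kJ/s.
Profitability of E: 4.54/41 = 0.1107 kJ/s.
0.1107 < 0.2436, so adding E would lower the average — exclude it.

No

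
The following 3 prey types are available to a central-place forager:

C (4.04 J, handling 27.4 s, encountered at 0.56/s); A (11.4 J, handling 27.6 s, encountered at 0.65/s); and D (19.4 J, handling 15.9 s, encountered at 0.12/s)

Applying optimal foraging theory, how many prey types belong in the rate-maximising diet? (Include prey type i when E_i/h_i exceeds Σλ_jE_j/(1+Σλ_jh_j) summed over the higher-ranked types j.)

1

Profitabilities (E/h, J/s): D 1.22, A 0.413, C 0.147. Add prey in this order while the next type's profitability exceeds the intake rate on those already taken.
Rate on top 1: 0.8006. A: 0.413 < 0.8006 → exclude; stop.
Optimal diet: D — 1 of 3 types.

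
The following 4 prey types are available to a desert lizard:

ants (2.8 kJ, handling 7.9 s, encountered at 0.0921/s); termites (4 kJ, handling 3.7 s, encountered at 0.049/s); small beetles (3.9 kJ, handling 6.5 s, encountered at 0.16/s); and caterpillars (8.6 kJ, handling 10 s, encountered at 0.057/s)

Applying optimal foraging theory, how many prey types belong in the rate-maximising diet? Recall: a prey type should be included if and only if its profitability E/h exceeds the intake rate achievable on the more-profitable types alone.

3

Profitabilities (E/h, kJ/s): termites 1.08, caterpillars 0.86, small beetles 0.6, ants 0.354. Add prey in this order while the next type's profitability exceeds the intake rate on those already taken.
Rate on top 1: 0.1659. caterpillars: 0.86 > 0.1659 → include.
Rate on top 2: 0.3918. small beetles: 0.6 > 0.3918 → include.
Rate on top 3: 0.4694. ants: 0.354 < 0.4694 → exclude; stop.
Optimal diet: termites, caterpillars, small beetles — 3 of 4 types.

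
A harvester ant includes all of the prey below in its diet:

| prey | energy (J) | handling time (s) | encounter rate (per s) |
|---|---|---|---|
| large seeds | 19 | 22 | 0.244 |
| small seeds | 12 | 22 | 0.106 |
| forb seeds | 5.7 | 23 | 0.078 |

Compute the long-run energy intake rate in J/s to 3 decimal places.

Energy encountered per unit search time: 0.244×19 + 0.106×12 + 0.078×5.7 = 6.353 J/s.
Handling time per unit search time: 0.244×22 + 0.106×22 + 0.078×23 = 9.494.
Rate = 6.353/(1 + 9.494) = 0.6054 J/s.

0.605 J/s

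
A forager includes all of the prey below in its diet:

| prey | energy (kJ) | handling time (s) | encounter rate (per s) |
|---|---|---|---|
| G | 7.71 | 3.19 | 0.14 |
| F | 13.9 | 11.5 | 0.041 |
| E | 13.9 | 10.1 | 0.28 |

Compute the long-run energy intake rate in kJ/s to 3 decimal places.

R = (0.14×7.71 + 0.041×13.9 + 0.28×13.9) / (1 + 0.14×3.19 + 0.041×11.5 + 0.28×10.1) = 5.541/4.746 = 1.168 kJ/s.

1.168 kJ/s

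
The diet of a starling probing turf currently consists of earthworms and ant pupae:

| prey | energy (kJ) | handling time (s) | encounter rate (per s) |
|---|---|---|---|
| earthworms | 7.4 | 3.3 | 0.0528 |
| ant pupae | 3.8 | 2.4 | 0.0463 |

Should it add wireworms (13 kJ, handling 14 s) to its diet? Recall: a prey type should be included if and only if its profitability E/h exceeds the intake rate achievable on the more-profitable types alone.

On earthworms and ant pupae alone, R = ΣλE/(1+Σλh) = 0.5667/1.285 = 0.4409 kJ/s.
wireworms: E/h = 13/14 = 0.9286 kJ/s.
0.9286 > 0.4409, so adding wireworms raises the average — include it.

Yes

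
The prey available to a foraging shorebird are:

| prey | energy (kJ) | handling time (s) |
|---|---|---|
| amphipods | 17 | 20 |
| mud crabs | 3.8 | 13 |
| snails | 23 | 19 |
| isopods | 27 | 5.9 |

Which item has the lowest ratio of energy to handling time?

mud crabs

Profitability E/h (kJ/s): amphipods = 17/20 = 0.85, mud crabs = 3.8/13 = 0.292, snails = 23/19 = 1.21, isopods = 27/5.9 = 4.58.
Ranked: isopods > snails > amphipods > mud crabs.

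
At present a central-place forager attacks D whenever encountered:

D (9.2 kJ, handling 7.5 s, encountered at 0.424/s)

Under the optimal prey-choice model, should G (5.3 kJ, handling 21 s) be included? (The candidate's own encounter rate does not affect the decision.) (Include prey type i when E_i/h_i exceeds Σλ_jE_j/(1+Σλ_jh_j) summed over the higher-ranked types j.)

No

Intake rate on the current diet: R = (0.424×9.2) / (1 + 0.424×7.5) = 3.901/4.18 = 0.9332 kJ/s.
G: E/h = 5.3/21 = 0.2524 kJ/s.
0.2524 < 0.9332, so adding G would lower the average — exclude it.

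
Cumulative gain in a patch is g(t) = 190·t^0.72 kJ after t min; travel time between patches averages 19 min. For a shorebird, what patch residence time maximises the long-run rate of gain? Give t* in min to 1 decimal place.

48.9 min

Maximise g(t)/(T+t): set derivative to zero → g'(t)(T+t) = g(t).
g'(t) = 0.72·190·t^-0.28. Setting 0.72·190·t^-0.28 = 190·t^0.72/(19+t) gives 0.72(19+t) = t, so 0.28·t = 0.72×19.
t* = 0.72×19/0.28 = 48.86 min.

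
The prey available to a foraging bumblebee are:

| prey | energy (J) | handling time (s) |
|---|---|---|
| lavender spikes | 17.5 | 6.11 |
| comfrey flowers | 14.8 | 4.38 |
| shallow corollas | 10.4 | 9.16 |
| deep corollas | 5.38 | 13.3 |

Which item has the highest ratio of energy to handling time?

In descending order of E/h:
comfrey flowers: 14.8/4.38 = 3.38 J/s
lavender spikes: 17.5/6.11 = 2.86 J/s
shallow corollas: 10.4/9.16 = 1.14 J/s
deep corollas: 5.38/13.3 = 0.405 J/s

comfrey flowers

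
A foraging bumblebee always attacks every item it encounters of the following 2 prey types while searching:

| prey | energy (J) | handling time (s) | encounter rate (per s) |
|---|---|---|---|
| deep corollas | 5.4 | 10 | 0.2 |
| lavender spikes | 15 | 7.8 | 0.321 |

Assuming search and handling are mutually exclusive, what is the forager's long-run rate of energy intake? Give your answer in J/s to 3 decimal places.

1.071 J/s

R = Σλ_iE_i / (1 + Σλ_ih_i)
Numerator: 0.2×5.4 + 0.321×15 = 5.895
Denominator: 1 + 0.2×10 + 0.321×7.8 = 5.504
R = 5.895/5.504 = 1.071 J/s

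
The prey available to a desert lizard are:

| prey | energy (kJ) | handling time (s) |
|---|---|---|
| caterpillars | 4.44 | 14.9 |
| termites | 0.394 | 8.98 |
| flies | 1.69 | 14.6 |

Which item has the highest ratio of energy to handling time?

In descending order of E/h:
caterpillars: 4.44/14.9 = 0.298 kJ/s
flies: 1.69/14.6 = 0.116 kJ/s
termites: 0.394/8.98 = 0.0439 kJ/s

caterpillars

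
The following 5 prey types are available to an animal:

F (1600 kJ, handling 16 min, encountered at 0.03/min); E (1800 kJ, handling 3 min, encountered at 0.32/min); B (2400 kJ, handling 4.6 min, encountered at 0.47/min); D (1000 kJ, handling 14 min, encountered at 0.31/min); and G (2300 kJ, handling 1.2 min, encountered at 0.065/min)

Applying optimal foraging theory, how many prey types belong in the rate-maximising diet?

E/h in descending order: G 1.92e+03, E 600, B 522, F 100, D 71.4 kJ/min. The optimal diet is the largest prefix of this list for which every included type satisfies E_i/h_i > R on the types above it.
Rate on top 1: 138.7. E: 600 > 138.7 → include.
Rate on top 2: 356. B: 522 > 356 → include.
Rate on top 3: 441.3. F: 100 < 441.3 → exclude; stop.
Optimal diet: G, E, B — 3 of 5 types.

3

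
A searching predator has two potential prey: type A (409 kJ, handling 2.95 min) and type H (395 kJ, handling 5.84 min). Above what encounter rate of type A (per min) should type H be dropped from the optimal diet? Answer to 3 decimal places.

The zero-one rule: include type H iff E₂/h₂ > λE₁/(1+λh₁). Equality gives the switch point.
λE₁h₂ = E₂ + λE₂h₁ ⇒ λ = E₂/(E₁h₂ − E₂h₁) = 395/(2389 − 1165) = 0.3229 per min.

0.323 per min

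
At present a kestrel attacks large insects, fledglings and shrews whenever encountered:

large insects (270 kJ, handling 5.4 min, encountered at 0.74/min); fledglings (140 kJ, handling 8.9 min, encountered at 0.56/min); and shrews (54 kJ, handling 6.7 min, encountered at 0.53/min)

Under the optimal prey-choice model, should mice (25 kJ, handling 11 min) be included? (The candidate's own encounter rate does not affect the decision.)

On large insects, fledglings and shrews alone, R = ΣλE/(1+Σλh) = 306.8/13.53 = 22.68 kJ/min.
Profitability of mice: 25/11 = 2.273 kJ/min.
2.273 < 22.68, so adding mice would lower the average — exclude it.

No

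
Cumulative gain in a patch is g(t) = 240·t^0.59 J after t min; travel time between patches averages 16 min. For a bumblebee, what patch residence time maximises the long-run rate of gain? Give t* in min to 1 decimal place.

Optimal t* satisfies g'(t*) = g(t*)/(T + t*).
g'(t) = 0.59·240·t^-0.41. Setting 0.59·240·t^-0.41 = 240·t^0.59/(16+t) gives 0.59(16+t) = t, so 0.41·t = 0.59×16.
t* = 0.59×16/0.41 = 23.02 min.

23.0 min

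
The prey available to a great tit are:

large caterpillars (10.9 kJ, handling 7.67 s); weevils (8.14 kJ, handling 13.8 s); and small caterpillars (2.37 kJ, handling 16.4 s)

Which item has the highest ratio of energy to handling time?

In descending order of E/h:
large caterpillars: 10.9/7.67 = 1.42 kJ/s
weevils: 8.14/13.8 = 0.59 kJ/s
small caterpillars: 2.37/16.4 = 0.145 kJ/s

large caterpillars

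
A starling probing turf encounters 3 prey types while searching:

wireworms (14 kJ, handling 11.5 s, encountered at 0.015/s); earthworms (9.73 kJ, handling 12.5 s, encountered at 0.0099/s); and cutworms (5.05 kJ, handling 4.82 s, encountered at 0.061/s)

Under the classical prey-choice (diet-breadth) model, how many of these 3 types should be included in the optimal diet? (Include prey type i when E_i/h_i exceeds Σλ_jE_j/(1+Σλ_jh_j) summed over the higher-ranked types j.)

Profitabilities (E/h, kJ/s): wireworms 1.22, cutworms 1.05, earthworms 0.778. Add prey in this order while the next type's profitability exceeds the intake rate on those already taken.
Rate on top 1: 0.1791. cutworms: 1.05 > 0.1791 → include.
Rate on top 2: 0.3533. earthworms: 0.778 > 0.3533 → include.
Optimal diet: wireworms, cutworms, earthworms — 3 of 3 types.

3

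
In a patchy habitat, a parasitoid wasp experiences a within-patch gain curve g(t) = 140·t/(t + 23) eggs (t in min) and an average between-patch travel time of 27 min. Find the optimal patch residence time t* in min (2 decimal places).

Maximise g(t)/(T+t): set derivative to zero → g'(t)(T+t) = g(t).
g'(t) = 140·23/(t + 23)². Setting 140·23/(t+23)² = 140t/[(t+23)(27+t)] gives 23(27+t) = t(t+23), so t² = 23×27 = 621.
t* = √621 = 24.92 min.

24.92 min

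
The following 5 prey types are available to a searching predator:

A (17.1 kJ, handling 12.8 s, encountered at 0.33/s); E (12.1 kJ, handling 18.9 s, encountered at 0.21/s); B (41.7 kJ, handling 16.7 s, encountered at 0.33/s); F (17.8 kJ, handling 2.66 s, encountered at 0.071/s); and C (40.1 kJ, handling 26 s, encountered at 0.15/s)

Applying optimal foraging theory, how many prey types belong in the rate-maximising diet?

2

Rank by E/h (kJ/s): F 6.69, B 2.5, C 1.54, A 1.34, E 0.64. Include each in turn until the next type's E/h falls below the running intake rate.
Rate on top 1: 1.063. B: 2.5 > 1.063 → include.
Rate on top 2: 2.243. C: 1.54 < 2.243 → exclude; stop.
Optimal diet: F, B — 2 of 5 types.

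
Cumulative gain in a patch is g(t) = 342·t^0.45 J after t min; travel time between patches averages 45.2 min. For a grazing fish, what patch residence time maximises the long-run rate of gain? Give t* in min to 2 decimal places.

36.98 min

Maximise g(t)/(T+t): set derivative to zero → g'(t)(T+t) = g(t).
g'(t) = 0.45·342·t^-0.55. Setting 0.45·342·t^-0.55 = 342·t^0.45/(45.2+t) gives 0.45(45.2+t) = t, so 0.55·t = 0.45×45.2.
t* = 0.45×45.2/0.55 = 36.98 min.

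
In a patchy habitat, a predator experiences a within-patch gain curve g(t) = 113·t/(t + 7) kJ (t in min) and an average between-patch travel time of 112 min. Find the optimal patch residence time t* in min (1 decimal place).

28.0 min

Optimal t* satisfies g'(t*) = g(t*)/(T + t*).
g'(t) = 113·7/(t + 7)². Setting 113·7/(t+7)² = 113t/[(t+7)(112+t)] gives 7(112+t) = t(t+7), so t² = 7×112 = 784.
t* = √784 = 28 min.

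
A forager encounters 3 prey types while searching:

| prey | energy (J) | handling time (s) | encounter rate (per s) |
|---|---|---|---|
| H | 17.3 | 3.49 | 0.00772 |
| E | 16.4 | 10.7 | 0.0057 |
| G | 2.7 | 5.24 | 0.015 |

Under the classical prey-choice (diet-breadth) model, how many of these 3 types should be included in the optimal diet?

3

Profitabilities (E/h, J/s): H 4.96, E 1.53, G 0.515. Add prey in this order while the next type's profitability exceeds the intake rate on those already taken.
Rate on top 1: 0.1301. E: 1.53 > 0.1301 → include.
Rate on top 2: 0.2087. G: 0.515 > 0.2087 → include.
Optimal diet: H, E, G — 3 of 3 types.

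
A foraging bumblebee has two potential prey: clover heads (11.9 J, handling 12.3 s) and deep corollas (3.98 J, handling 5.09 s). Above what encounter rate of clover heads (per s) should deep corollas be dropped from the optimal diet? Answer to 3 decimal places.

0.343 per s

At the threshold, the rate on clover heads alone equals the profitability of deep corollas: λ·11.9/(1 + λ·12.3) = 3.98/5.09 = 0.7819.
Rearranging, λ(11.9 − 0.7819×12.3) = 0.7819, so λ = 0.7819/2.282 = 0.3426 per s.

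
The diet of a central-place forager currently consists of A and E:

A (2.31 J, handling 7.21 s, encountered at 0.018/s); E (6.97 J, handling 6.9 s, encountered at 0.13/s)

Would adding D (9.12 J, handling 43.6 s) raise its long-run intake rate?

On A and E alone, R = ΣλE/(1+Σλh) = 0.9477/2.027 = 0.4676 J/s.
D: E/h = 9.12/43.6 = 0.2092 J/s.
0.2092 < 0.4676, so adding D would lower the average — exclude it.

No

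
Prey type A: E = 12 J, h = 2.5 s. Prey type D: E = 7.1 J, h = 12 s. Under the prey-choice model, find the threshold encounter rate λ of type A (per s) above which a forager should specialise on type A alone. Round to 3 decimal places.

0.056 per s

At the threshold, the rate on type A alone equals the profitability of type D: λ·12/(1 + λ·2.5) = 7.1/12 = 0.5917.
Rearranging, λ(12 − 0.5917×2.5) = 0.5917, so λ = 0.5917/10.52 = 0.05624 per s.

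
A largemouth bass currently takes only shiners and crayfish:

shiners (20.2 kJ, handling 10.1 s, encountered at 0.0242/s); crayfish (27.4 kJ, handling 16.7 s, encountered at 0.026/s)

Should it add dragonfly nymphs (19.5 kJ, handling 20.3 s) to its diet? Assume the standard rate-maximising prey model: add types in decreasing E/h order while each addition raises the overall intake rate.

Current rate: (0.0242×20.2 + 0.026×27.4)/(1 + 0.0242×10.1 + 0.026×16.7) = 0.7156 kJ/s.
Profitability of dragonfly nymphs: 19.5/20.3 = 0.9606 kJ/s.
0.9606 > 0.7156, so adding dragonfly nymphs raises the average — include it.

Yes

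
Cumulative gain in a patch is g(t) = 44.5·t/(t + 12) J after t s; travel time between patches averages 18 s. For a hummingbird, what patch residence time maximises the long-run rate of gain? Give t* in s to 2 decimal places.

Maximise g(t)/(T+t): set derivative to zero → g'(t)(T+t) = g(t).
g'(t) = 44.5·12/(t + 12)². Setting 44.5·12/(t+12)² = 44.5t/[(t+12)(18+t)] gives 12(18+t) = t(t+12), so t² = 12×18 = 216.
t* = √216 = 14.7 s.

14.70 s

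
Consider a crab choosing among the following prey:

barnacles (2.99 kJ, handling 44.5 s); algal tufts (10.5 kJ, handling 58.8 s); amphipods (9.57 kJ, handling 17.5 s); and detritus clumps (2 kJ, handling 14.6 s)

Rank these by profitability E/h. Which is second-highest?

algal tufts

Profitability E/h (kJ/s): barnacles = 2.99/44.5 = 0.0672, algal tufts = 10.5/58.8 = 0.179, amphipods = 9.57/17.5 = 0.547, detritus clumps = 2/14.6 = 0.137.
Ranked: amphipods > algal tufts > detritus clumps > barnacles.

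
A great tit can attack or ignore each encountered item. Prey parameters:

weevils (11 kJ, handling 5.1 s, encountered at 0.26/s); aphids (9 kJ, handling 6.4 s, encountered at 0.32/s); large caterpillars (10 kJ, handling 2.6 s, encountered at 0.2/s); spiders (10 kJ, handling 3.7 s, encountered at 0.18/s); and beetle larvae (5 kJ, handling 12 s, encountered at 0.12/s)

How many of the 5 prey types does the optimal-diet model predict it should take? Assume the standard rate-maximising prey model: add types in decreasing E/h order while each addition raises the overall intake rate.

3

Rank by E/h (kJ/s): large caterpillars 3.85, spiders 2.7, weevils 2.16, aphids 1.41, beetle larvae 0.417. Include each in turn until the next type's E/h falls below the running intake rate.
Rate on top 1: 1.316. spiders: 2.7 > 1.316 → include.
Rate on top 2: 1.738. weevils: 2.16 > 1.738 → include.
Rate on top 3: 1.896. aphids: 1.41 < 1.896 → exclude; stop.
Optimal diet: large caterpillars, spiders, weevils — 3 of 5 types.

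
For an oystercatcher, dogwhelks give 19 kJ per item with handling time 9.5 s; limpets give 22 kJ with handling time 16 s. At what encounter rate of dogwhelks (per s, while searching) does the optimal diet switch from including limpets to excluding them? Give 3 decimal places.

0.232 per s

The zero-one rule: include limpets iff E₂/h₂ > λE₁/(1+λh₁). Equality gives the switch point.
λE₁h₂ = E₂ + λE₂h₁ ⇒ λ = E₂/(E₁h₂ − E₂h₁) = 22/(304 − 209) = 0.2316 per s.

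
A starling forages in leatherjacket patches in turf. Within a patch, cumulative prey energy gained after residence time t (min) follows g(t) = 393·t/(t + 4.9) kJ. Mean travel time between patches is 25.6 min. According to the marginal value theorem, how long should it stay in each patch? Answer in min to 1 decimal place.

By the marginal value theorem, leave when the instantaneous gain rate g'(t) equals the habitat-wide average g(t)/(T + t).
g'(t) = 393·4.9/(t + 4.9)². Setting 393·4.9/(t+4.9)² = 393t/[(t+4.9)(25.6+t)] gives 4.9(25.6+t) = t(t+4.9), so t² = 4.9×25.6 = 125.4.
t* = √125.4 = 11.2 min.

11.2 min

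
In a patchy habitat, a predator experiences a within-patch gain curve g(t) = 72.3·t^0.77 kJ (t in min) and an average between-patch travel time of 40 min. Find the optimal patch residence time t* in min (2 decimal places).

Maximise g(t)/(T+t): set derivative to zero → g'(t)(T+t) = g(t).
g'(t) = 0.77·72.3·t^-0.23. Setting 0.77·72.3·t^-0.23 = 72.3·t^0.77/(40+t) gives 0.77(40+t) = t, so 0.23·t = 0.77×40.
t* = 0.77×40/0.23 = 133.9 min.

133.91 min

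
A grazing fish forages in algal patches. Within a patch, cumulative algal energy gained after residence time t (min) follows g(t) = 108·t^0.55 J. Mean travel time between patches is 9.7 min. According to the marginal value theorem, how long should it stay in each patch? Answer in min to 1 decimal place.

Optimal t* satisfies g'(t*) = g(t*)/(T + t*).
g'(t) = 0.55·108·t^-0.45. Setting 0.55·108·t^-0.45 = 108·t^0.55/(9.7+t) gives 0.55(9.7+t) = t, so 0.45·t = 0.55×9.7.
t* = 0.55×9.7/0.45 = 11.86 min.

11.9 min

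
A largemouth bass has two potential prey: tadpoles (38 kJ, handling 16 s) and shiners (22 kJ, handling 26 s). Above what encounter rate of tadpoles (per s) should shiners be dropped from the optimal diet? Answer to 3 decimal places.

0.035 per s

Drop shiners once their profitability E₂/h₂ falls below the rate achievable on tadpoles alone: E₂/h₂ = λE₁/(1 + λh₁).
Solve for λ: λE₁h₂ = E₂(1 + λh₁) → λ(E₁h₂ − E₂h₁) = E₂ → λ = E₂/(E₁h₂ − E₂h₁).
λ = 22/(38×26 − 22×16) = 22/636 = 0.03459 per s.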